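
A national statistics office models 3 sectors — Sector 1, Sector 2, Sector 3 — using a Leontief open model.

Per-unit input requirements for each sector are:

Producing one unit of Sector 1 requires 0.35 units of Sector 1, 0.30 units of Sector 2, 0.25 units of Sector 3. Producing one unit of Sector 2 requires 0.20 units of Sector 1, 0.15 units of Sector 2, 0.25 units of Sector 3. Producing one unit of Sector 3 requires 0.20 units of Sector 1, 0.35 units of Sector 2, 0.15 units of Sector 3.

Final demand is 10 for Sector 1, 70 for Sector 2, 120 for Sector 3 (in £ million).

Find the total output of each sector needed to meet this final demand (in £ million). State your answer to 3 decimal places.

I − A =
  [   0.65    -0.20    -0.20]
  [  -0.30     0.85    -0.35]
  [  -0.25    -0.25     0.85]
Cofactors of I−A, C_ij = (−1)^(i+j)·(minor ij) (rows/columns in the sector order above):
  C_11 = (0.85)(0.85) − (-0.35)(-0.25) = 0.6350
  C_12 = −[(-0.30)(0.85) − (-0.35)(-0.25)] = 0.3425
  C_13 = (-0.30)(-0.25) − (0.85)(-0.25) = 0.2875
  C_21 = −[(-0.20)(0.85) − (-0.20)(-0.25)] = 0.2200
  C_22 = (0.65)(0.85) − (-0.20)(-0.25) = 0.5025
  C_23 = −[(0.65)(-0.25) − (-0.20)(-0.25)] = 0.2125
  C_31 = (-0.20)(-0.35) − (-0.20)(0.85) = 0.2400
  C_32 = −[(0.65)(-0.35) − (-0.20)(-0.30)] = 0.2875
  C_33 = (0.65)(0.85) − (-0.20)(-0.30) = 0.4925
det(I−A) = Σ_j (I−A)_1j·C_1j = (0.65)(0.6350) + (-0.20)(0.3425) + (-0.20)(0.2875) = 0.28675
adj(I−A) = Cᵀ =
  [ 0.6350   0.2200   0.2400]
  [ 0.3425   0.5025   0.2875]
  [ 0.2875   0.2125   0.4925]
(I − A)⁻¹ = adj(I−A) / det(I−A) ≈
  [   2.2145     0.7672     0.8370]
  [   1.1944     1.7524     1.0026]
  [   1.0026     0.7411     1.7175]
x = (I − A)⁻¹ d = adj(I−A)·d / det(I−A), with det(I−A) = 0.28675:
  x_1 = (0.6350·10 + 0.2200·70 + 0.2400·120) / 0.28675 = 50.55 / 0.28675 ≈ 176.286
  x_2 = (0.3425·10 + 0.5025·70 + 0.2875·120) / 0.28675 = 73.10 / 0.28675 ≈ 254.926
  x_3 = (0.2875·10 + 0.2125·70 + 0.4925·120) / 0.28675 = 76.85 / 0.28675 ≈ 268.003

x_1 = 176.286, x_2 = 254.926, x_3 = 268.003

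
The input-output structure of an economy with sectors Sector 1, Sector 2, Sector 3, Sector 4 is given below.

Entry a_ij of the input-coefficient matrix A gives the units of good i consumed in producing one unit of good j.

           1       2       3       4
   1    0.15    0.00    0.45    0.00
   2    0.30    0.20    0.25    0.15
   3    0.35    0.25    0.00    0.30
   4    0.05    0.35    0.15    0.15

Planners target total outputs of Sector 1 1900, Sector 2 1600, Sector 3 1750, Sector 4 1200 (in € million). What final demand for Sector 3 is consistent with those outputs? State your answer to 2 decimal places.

I − A =
  [   0.85     0.00    -0.45     0.00]
  [  -0.30     0.80    -0.25    -0.15]
  [  -0.35    -0.25     1.00    -0.30]
  [  -0.05    -0.35    -0.15     0.85]
d = (I − A) x:
  d_1 = (+0.85)·1900 + (+0.00)·1600 + (-0.45)·1750 + (+0.00)·1200 = 827.50
  d_2 = (-0.30)·1900 + (+0.80)·1600 + (-0.25)·1750 + (-0.15)·1200 = 92.50
  d_3 = (-0.35)·1900 + (-0.25)·1600 + (+1.00)·1750 + (-0.30)·1200 = 325.00
  d_4 = (-0.05)·1900 + (-0.35)·1600 + (-0.15)·1750 + (+0.85)·1200 = 102.50

d_3 = 325.00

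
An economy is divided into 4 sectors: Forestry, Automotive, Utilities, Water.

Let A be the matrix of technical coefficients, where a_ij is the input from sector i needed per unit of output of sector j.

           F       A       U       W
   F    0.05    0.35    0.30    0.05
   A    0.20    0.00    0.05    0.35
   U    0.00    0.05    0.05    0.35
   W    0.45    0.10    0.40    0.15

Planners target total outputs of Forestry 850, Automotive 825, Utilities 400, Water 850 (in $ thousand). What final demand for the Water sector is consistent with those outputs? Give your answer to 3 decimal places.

I − A =
  [   0.95    -0.35    -0.30    -0.05]
  [  -0.20     1.00    -0.05    -0.35]
  [   0.00    -0.05     0.95    -0.35]
  [  -0.45    -0.10    -0.40     0.85]
d = (I − A) x:
  d_F = (+0.95)·850 + (-0.35)·825 + (-0.30)·400 + (-0.05)·850 = 356.250
  d_A = (-0.20)·850 + (+1.00)·825 + (-0.05)·400 + (-0.35)·850 = 337.500
  d_U = (+0.00)·850 + (-0.05)·825 + (+0.95)·400 + (-0.35)·850 = 41.250
  d_W = (-0.45)·850 + (-0.10)·825 + (-0.40)·400 + (+0.85)·850 = 97.500

d_W = 97.500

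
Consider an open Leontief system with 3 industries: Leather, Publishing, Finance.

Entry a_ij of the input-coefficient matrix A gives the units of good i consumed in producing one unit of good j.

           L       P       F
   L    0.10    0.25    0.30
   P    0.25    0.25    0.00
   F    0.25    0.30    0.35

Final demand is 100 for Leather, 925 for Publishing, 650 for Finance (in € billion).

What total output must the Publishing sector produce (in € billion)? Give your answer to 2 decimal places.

I − A =
  [   0.90    -0.25    -0.30]
  [  -0.25     0.75     0.00]
  [  -0.25    -0.30     0.65]
Cofactors of I−A, C_ij = (−1)^(i+j)·(minor ij) (rows/columns in the sector order above):
  C_11 = (0.75)(0.65) − (0.00)(-0.30) = 0.4875
  C_12 = −[(-0.25)(0.65) − (0.00)(-0.25)] = 0.1625
  C_13 = (-0.25)(-0.30) − (0.75)(-0.25) = 0.2625
  C_21 = −[(-0.25)(0.65) − (-0.30)(-0.30)] = 0.2525
  C_22 = (0.90)(0.65) − (-0.30)(-0.25) = 0.5100
  C_23 = −[(0.90)(-0.30) − (-0.25)(-0.25)] = 0.3325
  C_31 = (-0.25)(0.00) − (-0.30)(0.75) = 0.2250
  C_32 = −[(0.90)(0.00) − (-0.30)(-0.25)] = 0.0750
  C_33 = (0.90)(0.75) − (-0.25)(-0.25) = 0.6125
det(I−A) = Σ_j (I−A)_1j·C_1j = (0.90)(0.4875) + (-0.25)(0.1625) + (-0.30)(0.2625) = 0.319375
adj(I−A) = Cᵀ =
  [ 0.4875   0.2525   0.2250]
  [ 0.1625   0.5100   0.0750]
  [ 0.2625   0.3325   0.6125]
(I − A)⁻¹ = adj(I−A) / det(I−A) ≈
  [   1.5264     0.7906     0.7045]
  [   0.5088     1.5969     0.2348]
  [   0.8219     1.0411     1.9178]
x = (I − A)⁻¹ d = adj(I−A)·d / det(I−A), with det(I−A) = 0.319375:
  x_L = (0.4875·100 + 0.2525·925 + 0.2250·650) / 0.319375 = 428.5625 / 0.319375 ≈ 1341.88
  x_P = (0.1625·100 + 0.5100·925 + 0.0750·650) / 0.319375 = 536.75 / 0.319375 ≈ 1680.63
  x_F = (0.2625·100 + 0.3325·925 + 0.6125·650) / 0.319375 = 731.9375 / 0.319375 ≈ 2291.78

x_P = 1680.63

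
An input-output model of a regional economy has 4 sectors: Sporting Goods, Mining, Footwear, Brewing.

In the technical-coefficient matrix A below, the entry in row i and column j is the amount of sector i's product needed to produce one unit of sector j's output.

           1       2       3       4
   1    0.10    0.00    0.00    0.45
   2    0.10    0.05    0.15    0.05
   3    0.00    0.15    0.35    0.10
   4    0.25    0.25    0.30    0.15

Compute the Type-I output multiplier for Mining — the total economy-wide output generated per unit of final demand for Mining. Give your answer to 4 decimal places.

m_2 = 2.3423

I − A =
  [   0.90     0.00     0.00    -0.45]
  [  -0.10     0.95    -0.15    -0.05]
  [   0.00    -0.15     0.65    -0.10]
  [  -0.25    -0.25    -0.30     0.85]
Compute the cofactors C_ij = (−1)^(i+j)·(3×3 minor ij) of I−A; the adjugate is their transpose:
adj(I−A) = Cᵀ =
  [ 0.463125   0.093375   0.145125   0.267750]
  [ 0.064125   0.397125   0.124875   0.072000]
  [ 0.040875   0.120375   0.597375   0.099000]
  [ 0.169500   0.186750   0.290250   0.535500]
det(I−A) = Σ_j (I−A)_1j·C_1j = (0.90)(0.463125) + (0.00)(0.064125) + (0.00)(0.040875) + (-0.45)(0.169500) = 0.3405375
(I − A)⁻¹ = adj(I−A) / det(I−A) ≈
  [   1.35998     0.27420     0.42616     0.78626]
  [   0.18831     1.16617     0.36670     0.21143]
  [   0.12003     0.35349     1.75421     0.29072]
  [   0.49774     0.54840     0.85233     1.57251]
The output multiplier for sector j is the column-j sum of the Leontief inverse (I − A)⁻¹ = adj(I−A) / det(I−A).
Column 2 of adj(I−A): (0.093375, 0.397125, 0.120375, 0.186750); det(I−A) = 0.3405375.
m_2 = (0.093375 + 0.397125 + 0.120375 + 0.186750) / 0.3405375 = 0.797625 / 0.3405375 ≈ 2.3423.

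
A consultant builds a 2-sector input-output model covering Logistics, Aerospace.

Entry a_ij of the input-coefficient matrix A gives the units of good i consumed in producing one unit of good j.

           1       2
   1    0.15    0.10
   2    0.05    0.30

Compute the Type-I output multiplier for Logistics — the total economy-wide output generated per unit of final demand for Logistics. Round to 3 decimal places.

m_1 = 1.271

I − A =
  [   0.85    -0.10]
  [  -0.05     0.70]
det(I−A) = (0.85)(0.70) − (-0.10)(-0.05) = 0.5900
adj(I−A) = [[0.70, 0.10], [0.05, 0.85]]
(I − A)⁻¹ = adj(I−A) / det(I−A) ≈
  [   1.1864     0.1695]
  [   0.0847     1.4407]
The output multiplier for sector j is the column-j sum of the Leontief inverse (I − A)⁻¹ = adj(I−A) / det(I−A).
Column 1 of adj(I−A): (0.70, 0.05); det(I−A) = 0.5900.
m_1 = (0.70 + 0.05) / 0.5900 = 0.75 / 0.5900 ≈ 1.271.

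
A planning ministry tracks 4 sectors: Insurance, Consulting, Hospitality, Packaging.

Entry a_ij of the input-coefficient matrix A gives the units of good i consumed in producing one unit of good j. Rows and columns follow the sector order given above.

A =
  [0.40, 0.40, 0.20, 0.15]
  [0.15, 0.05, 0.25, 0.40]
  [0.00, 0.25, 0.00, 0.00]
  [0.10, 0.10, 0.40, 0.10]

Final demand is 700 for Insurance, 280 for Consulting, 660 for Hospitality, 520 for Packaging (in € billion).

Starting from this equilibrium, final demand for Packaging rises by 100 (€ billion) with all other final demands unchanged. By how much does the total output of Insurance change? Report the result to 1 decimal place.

Δx_I = 93.6

I − A =
  [   0.60    -0.40    -0.20    -0.15]
  [  -0.15     0.95    -0.25    -0.40]
  [   0.00    -0.25     1.00     0.00]
  [  -0.10    -0.10    -0.40     0.90]
Compute the cofactors C_ij = (−1)^(i+j)·(3×3 minor ij) of I−A; the adjugate is their transpose:
adj(I−A) = Cᵀ =
  [ 0.718750   0.435000   0.377750   0.313125]
  [ 0.175000   0.525000   0.271250   0.262500]
  [ 0.043750   0.131250   0.402500   0.065625]
  [ 0.118750   0.165000   0.251000   0.465000]
det(I−A) = Σ_j (I−A)_1j·C_1j = (0.60)(0.718750) + (-0.40)(0.175000) + (-0.20)(0.043750) + (-0.15)(0.118750) = 0.3346875
(I − A)⁻¹ = adj(I−A) / det(I−A) ≈
  [   2.1475     1.2997     1.1287     0.9356]
  [   0.5229     1.5686     0.8105     0.7843]
  [   0.1307     0.3922     1.2026     0.1961]
  [   0.3548     0.4930     0.7500     1.3894]
Δx = (I − A)⁻¹ Δd with Δd having +100 in the Packaging component and 0 elsewhere.
So Δx_I = L_IP · (+100), where L_IP = adj(I−A)_IP / det(I−A) = 0.313125 / 0.3346875.
Δx_I = 0.313125 × (+100) / 0.3346875 = 31.3125 / 0.3346875 ≈ 93.6.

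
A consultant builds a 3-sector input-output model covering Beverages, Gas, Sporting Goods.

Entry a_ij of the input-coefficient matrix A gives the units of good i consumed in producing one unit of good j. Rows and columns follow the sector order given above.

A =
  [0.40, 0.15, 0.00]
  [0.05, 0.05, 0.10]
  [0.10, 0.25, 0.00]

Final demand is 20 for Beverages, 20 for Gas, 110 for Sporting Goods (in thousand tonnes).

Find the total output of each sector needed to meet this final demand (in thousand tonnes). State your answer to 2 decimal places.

I − A =
  [   0.60    -0.15     0.00]
  [  -0.05     0.95    -0.10]
  [  -0.10    -0.25     1.00]
Cofactors of I−A, C_ij = (−1)^(i+j)·(minor ij) (rows/columns in the sector order above):
  C_11 = (0.95)(1.00) − (-0.10)(-0.25) = 0.9250
  C_12 = −[(-0.05)(1.00) − (-0.10)(-0.10)] = 0.0600
  C_13 = (-0.05)(-0.25) − (0.95)(-0.10) = 0.1075
  C_21 = −[(-0.15)(1.00) − (0.00)(-0.25)] = 0.1500
  C_22 = (0.60)(1.00) − (0.00)(-0.10) = 0.6000
  C_23 = −[(0.60)(-0.25) − (-0.15)(-0.10)] = 0.1650
  C_31 = (-0.15)(-0.10) − (0.00)(0.95) = 0.0150
  C_32 = −[(0.60)(-0.10) − (0.00)(-0.05)] = 0.0600
  C_33 = (0.60)(0.95) − (-0.15)(-0.05) = 0.5625
det(I−A) = Σ_j (I−A)_1j·C_1j = (0.60)(0.9250) + (-0.15)(0.0600) + (0.00)(0.1075) = 0.5460
adj(I−A) = Cᵀ =
  [ 0.9250   0.1500   0.0150]
  [ 0.0600   0.6000   0.0600]
  [ 0.1075   0.1650   0.5625]
(I − A)⁻¹ = adj(I−A) / det(I−A) ≈
  [   1.6941     0.2747     0.0275]
  [   0.1099     1.0989     0.1099]
  [   0.1969     0.3022     1.0302]
x = (I − A)⁻¹ d = adj(I−A)·d / det(I−A), with det(I−A) = 0.5460:
  x_B = (0.9250·20 + 0.1500·20 + 0.0150·110) / 0.5460 = 23.15 / 0.5460 ≈ 42.40
  x_G = (0.0600·20 + 0.6000·20 + 0.0600·110) / 0.5460 = 19.80 / 0.5460 ≈ 36.26
  x_S = (0.1075·20 + 0.1650·20 + 0.5625·110) / 0.5460 = 67.325 / 0.5460 ≈ 123.31

x_B = 42.40, x_G = 36.26, x_S = 123.31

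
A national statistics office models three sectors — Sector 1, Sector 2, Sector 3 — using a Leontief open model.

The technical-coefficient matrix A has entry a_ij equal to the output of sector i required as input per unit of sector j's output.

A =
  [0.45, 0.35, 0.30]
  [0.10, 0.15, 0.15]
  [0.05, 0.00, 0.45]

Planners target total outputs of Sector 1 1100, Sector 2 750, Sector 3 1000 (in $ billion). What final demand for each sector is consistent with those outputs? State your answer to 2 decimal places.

d_1 = 42.50, d_2 = 377.50, d_3 = 495.00

I − A =
  [   0.55    -0.35    -0.30]
  [  -0.10     0.85    -0.15]
  [  -0.05     0.00     0.55]
d = (I − A) x:
  d_1 = (+0.55)·1100 + (-0.35)·750 + (-0.30)·1000 = 42.50
  d_2 = (-0.10)·1100 + (+0.85)·750 + (-0.15)·1000 = 377.50
  d_3 = (-0.05)·1100 + (+0.00)·750 + (+0.55)·1000 = 495.00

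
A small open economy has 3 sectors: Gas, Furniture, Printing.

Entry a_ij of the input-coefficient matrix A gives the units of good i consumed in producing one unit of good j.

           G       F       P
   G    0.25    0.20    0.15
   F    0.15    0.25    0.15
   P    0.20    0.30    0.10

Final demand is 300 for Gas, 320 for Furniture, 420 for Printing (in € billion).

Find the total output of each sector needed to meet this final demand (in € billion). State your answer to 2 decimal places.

x_G = 782.08, x_F = 761.97, x_P = 894.45

I − A =
  [   0.75    -0.20    -0.15]
  [  -0.15     0.75    -0.15]
  [  -0.20    -0.30     0.90]
Cofactors of I−A, C_ij = (−1)^(i+j)·(minor ij) (rows/columns in the sector order above):
  C_11 = (0.75)(0.90) − (-0.15)(-0.30) = 0.6300
  C_12 = −[(-0.15)(0.90) − (-0.15)(-0.20)] = 0.1650
  C_13 = (-0.15)(-0.30) − (0.75)(-0.20) = 0.1950
  C_21 = −[(-0.20)(0.90) − (-0.15)(-0.30)] = 0.2250
  C_22 = (0.75)(0.90) − (-0.15)(-0.20) = 0.6450
  C_23 = −[(0.75)(-0.30) − (-0.20)(-0.20)] = 0.2650
  C_31 = (-0.20)(-0.15) − (-0.15)(0.75) = 0.1425
  C_32 = −[(0.75)(-0.15) − (-0.15)(-0.15)] = 0.1350
  C_33 = (0.75)(0.75) − (-0.20)(-0.15) = 0.5325
det(I−A) = Σ_j (I−A)_1j·C_1j = (0.75)(0.6300) + (-0.20)(0.1650) + (-0.15)(0.1950) = 0.41025
adj(I−A) = Cᵀ =
  [ 0.6300   0.2250   0.1425]
  [ 0.1650   0.6450   0.1350]
  [ 0.1950   0.2650   0.5325]
(I − A)⁻¹ = adj(I−A) / det(I−A) ≈
  [   1.5356     0.5484     0.3473]
  [   0.4022     1.5722     0.3291]
  [   0.4753     0.6459     1.2980]
x = (I − A)⁻¹ d = adj(I−A)·d / det(I−A), with det(I−A) = 0.41025:
  x_G = (0.6300·300 + 0.2250·320 + 0.1425·420) / 0.41025 = 320.85 / 0.41025 ≈ 782.08
  x_F = (0.1650·300 + 0.6450·320 + 0.1350·420) / 0.41025 = 312.60 / 0.41025 ≈ 761.97
  x_P = (0.1950·300 + 0.2650·320 + 0.5325·420) / 0.41025 = 366.95 / 0.41025 ≈ 894.45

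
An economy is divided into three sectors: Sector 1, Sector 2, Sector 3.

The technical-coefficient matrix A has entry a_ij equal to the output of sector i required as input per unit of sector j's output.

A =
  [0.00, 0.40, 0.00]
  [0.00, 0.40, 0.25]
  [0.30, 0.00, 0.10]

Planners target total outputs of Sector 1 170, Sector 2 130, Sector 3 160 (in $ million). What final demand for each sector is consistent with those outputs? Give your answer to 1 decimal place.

I − A =
  [   1.00    -0.40     0.00]
  [   0.00     0.60    -0.25]
  [  -0.30     0.00     0.90]
d = (I − A) x:
  d_1 = (+1.00)·170 + (-0.40)·130 + (+0.00)·160 = 118.0
  d_2 = (+0.00)·170 + (+0.60)·130 + (-0.25)·160 = 38.0
  d_3 = (-0.30)·170 + (+0.00)·130 + (+0.90)·160 = 93.0

d_1 = 118.0, d_2 = 38.0, d_3 = 93.0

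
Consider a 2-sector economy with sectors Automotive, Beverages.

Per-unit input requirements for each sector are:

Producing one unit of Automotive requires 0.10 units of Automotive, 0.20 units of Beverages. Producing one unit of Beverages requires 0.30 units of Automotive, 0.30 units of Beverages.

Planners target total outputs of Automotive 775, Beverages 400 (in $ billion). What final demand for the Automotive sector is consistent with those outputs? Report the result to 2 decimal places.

d_1 = 577.50

I − A =
  [   0.90    -0.30]
  [  -0.20     0.70]
d = (I − A) x:
  d_1 = (+0.90)·775 + (-0.30)·400 = 577.50
  d_2 = (-0.20)·775 + (+0.70)·400 = 125.00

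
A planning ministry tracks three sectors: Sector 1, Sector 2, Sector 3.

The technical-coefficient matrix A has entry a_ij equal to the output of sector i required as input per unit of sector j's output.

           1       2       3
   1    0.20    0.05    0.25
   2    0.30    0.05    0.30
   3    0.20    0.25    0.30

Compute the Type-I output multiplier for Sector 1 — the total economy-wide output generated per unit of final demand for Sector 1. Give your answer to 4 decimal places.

I − A =
  [   0.80    -0.05    -0.25]
  [  -0.30     0.95    -0.30]
  [  -0.20    -0.25     0.70]
Cofactors of I−A, C_ij = (−1)^(i+j)·(minor ij) (rows/columns in the sector order above):
  C_11 = (0.95)(0.70) − (-0.30)(-0.25) = 0.5900
  C_12 = −[(-0.30)(0.70) − (-0.30)(-0.20)] = 0.2700
  C_13 = (-0.30)(-0.25) − (0.95)(-0.20) = 0.2650
  C_21 = −[(-0.05)(0.70) − (-0.25)(-0.25)] = 0.0975
  C_22 = (0.80)(0.70) − (-0.25)(-0.20) = 0.5100
  C_23 = −[(0.80)(-0.25) − (-0.05)(-0.20)] = 0.2100
  C_31 = (-0.05)(-0.30) − (-0.25)(0.95) = 0.2525
  C_32 = −[(0.80)(-0.30) − (-0.25)(-0.30)] = 0.3150
  C_33 = (0.80)(0.95) − (-0.05)(-0.30) = 0.7450
det(I−A) = Σ_j (I−A)_1j·C_1j = (0.80)(0.5900) + (-0.05)(0.2700) + (-0.25)(0.2650) = 0.39225
adj(I−A) = Cᵀ =
  [ 0.5900   0.0975   0.2525]
  [ 0.2700   0.5100   0.3150]
  [ 0.2650   0.2100   0.7450]
(I − A)⁻¹ = adj(I−A) / det(I−A) ≈
  [   1.50414     0.24857     0.64372]
  [   0.68834     1.30019     0.80306]
  [   0.67559     0.53537     1.89930]
The output multiplier for sector j is the column-j sum of the Leontief inverse (I − A)⁻¹ = adj(I−A) / det(I−A).
Column 1 of adj(I−A): (0.5900, 0.2700, 0.2650); det(I−A) = 0.39225.
m_1 = (0.5900 + 0.2700 + 0.2650) / 0.39225 = 1.125 / 0.39225 ≈ 2.8681.

m_1 = 2.8681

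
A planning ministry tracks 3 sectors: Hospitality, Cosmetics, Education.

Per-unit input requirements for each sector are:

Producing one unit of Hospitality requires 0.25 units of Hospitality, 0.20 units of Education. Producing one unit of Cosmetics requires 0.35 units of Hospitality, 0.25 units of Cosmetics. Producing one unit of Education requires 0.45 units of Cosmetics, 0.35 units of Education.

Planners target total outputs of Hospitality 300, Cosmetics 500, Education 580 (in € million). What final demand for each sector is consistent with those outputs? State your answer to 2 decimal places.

d_1 = 50.00, d_2 = 114.00, d_3 = 317.00

I − A =
  [   0.75    -0.35     0.00]
  [   0.00     0.75    -0.45]
  [  -0.20     0.00     0.65]
d = (I − A) x:
  d_1 = (+0.75)·300 + (-0.35)·500 + (+0.00)·580 = 50.00
  d_2 = (+0.00)·300 + (+0.75)·500 + (-0.45)·580 = 114.00
  d_3 = (-0.20)·300 + (+0.00)·500 + (+0.65)·580 = 317.00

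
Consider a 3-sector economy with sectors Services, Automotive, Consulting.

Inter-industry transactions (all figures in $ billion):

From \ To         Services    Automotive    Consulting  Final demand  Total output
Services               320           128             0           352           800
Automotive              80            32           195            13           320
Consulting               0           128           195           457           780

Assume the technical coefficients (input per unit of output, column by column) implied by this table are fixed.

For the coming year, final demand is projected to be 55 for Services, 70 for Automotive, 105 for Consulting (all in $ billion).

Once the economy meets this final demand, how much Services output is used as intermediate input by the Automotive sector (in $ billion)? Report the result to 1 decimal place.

z_12 = 65.2

Technical coefficients a_ij = z_ij / X_j:
  a_11 = 320/800 = 0.40, a_21 = 80/800 = 0.10, a_31 = 0/800 = 0.00
  a_12 = 128/320 = 0.40, a_22 = 32/320 = 0.10, a_32 = 128/320 = 0.40
  a_13 = 0/780 = 0.00, a_23 = 195/780 = 0.25, a_33 = 195/780 = 0.25
I − A =
  [   0.60    -0.40     0.00]
  [  -0.10     0.90    -0.25]
  [   0.00    -0.40     0.75]
Cofactors of I−A, C_ij = (−1)^(i+j)·(minor ij) (rows/columns in the sector order above):
  C_11 = (0.90)(0.75) − (-0.25)(-0.40) = 0.5750
  C_12 = −[(-0.10)(0.75) − (-0.25)(0.00)] = 0.0750
  C_13 = (-0.10)(-0.40) − (0.90)(0.00) = 0.0400
  C_21 = −[(-0.40)(0.75) − (0.00)(-0.40)] = 0.3000
  C_22 = (0.60)(0.75) − (0.00)(0.00) = 0.4500
  C_23 = −[(0.60)(-0.40) − (-0.40)(0.00)] = 0.2400
  C_31 = (-0.40)(-0.25) − (0.00)(0.90) = 0.1000
  C_32 = −[(0.60)(-0.25) − (0.00)(-0.10)] = 0.1500
  C_33 = (0.60)(0.90) − (-0.40)(-0.10) = 0.5000
det(I−A) = Σ_j (I−A)_1j·C_1j = (0.60)(0.5750) + (-0.40)(0.0750) + (0.00)(0.0400) = 0.3150
adj(I−A) = Cᵀ =
  [ 0.5750   0.3000   0.1000]
  [ 0.0750   0.4500   0.1500]
  [ 0.0400   0.2400   0.5000]
(I − A)⁻¹ = adj(I−A) / det(I−A) ≈
  [   1.8254     0.9524     0.3175]
  [   0.2381     1.4286     0.4762]
  [   0.1270     0.7619     1.5873]
First solve x = (I − A)⁻¹ d = adj(I−A)·d / det(I−A); in particular x_2 = (0.0750·55 + 0.4500·70 + 0.1500·105) / 0.3150 = 51.375 / 0.3150 ≈ 163.095.
Intermediate flow from 1 to 2: z_12 = a_12 · x_2 = 0.40 × 51.375 / 0.3150 = 20.55 / 0.3150 ≈ 65.2.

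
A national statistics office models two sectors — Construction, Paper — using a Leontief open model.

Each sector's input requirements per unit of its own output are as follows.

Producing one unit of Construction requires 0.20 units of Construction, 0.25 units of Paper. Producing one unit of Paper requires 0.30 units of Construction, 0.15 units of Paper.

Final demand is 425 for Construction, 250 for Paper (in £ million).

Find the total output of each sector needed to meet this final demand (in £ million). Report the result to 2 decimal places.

x_1 = 721.07, x_2 = 506.20

I − A =
  [   0.80    -0.30]
  [  -0.25     0.85]
det(I−A) = (0.80)(0.85) − (-0.30)(-0.25) = 0.6050
adj(I−A) = [[0.85, 0.30], [0.25, 0.80]]
(I − A)⁻¹ = adj(I−A) / det(I−A) ≈
  [   1.4050     0.4959]
  [   0.4132     1.3223]
x = (I − A)⁻¹ d = adj(I−A)·d / det(I−A), with det(I−A) = 0.6050:
  x_1 = (0.85·425 + 0.30·250) / 0.6050 = 436.25 / 0.6050 ≈ 721.07
  x_2 = (0.25·425 + 0.80·250) / 0.6050 = 306.25 / 0.6050 ≈ 506.20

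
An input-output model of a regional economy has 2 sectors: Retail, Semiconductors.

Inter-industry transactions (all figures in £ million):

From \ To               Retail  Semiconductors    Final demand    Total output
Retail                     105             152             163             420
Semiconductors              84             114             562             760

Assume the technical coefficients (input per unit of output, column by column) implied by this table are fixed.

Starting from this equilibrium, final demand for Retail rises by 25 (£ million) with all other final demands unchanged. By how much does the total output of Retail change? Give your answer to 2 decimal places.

Technical coefficients a_ij = z_ij / X_j:
  a_RR = 105/420 = 0.25, a_SR = 84/420 = 0.20
  a_RS = 152/760 = 0.20, a_SS = 114/760 = 0.15
I − A =
  [   0.75    -0.20]
  [  -0.20     0.85]
det(I−A) = (0.75)(0.85) − (-0.20)(-0.20) = 0.5975
adj(I−A) = [[0.85, 0.20], [0.20, 0.75]]
(I − A)⁻¹ = adj(I−A) / det(I−A) ≈
  [   1.4226     0.3347]
  [   0.3347     1.2552]
Δx = (I − A)⁻¹ Δd with Δd having +25 in the Retail component and 0 elsewhere.
So Δx_R = L_RR · (+25), where L_RR = adj(I−A)_RR / det(I−A) = 0.85 / 0.5975.
Δx_R = 0.85 × (+25) / 0.5975 = 21.25 / 0.5975 ≈ 35.56.

Δx_R = 35.56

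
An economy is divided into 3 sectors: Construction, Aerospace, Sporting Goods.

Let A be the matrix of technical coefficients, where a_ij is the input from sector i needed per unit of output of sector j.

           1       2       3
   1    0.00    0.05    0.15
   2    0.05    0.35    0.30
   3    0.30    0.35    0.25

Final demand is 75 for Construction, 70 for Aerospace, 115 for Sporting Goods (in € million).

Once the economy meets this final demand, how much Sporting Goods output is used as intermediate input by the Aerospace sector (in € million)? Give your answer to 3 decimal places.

z_32 = 95.850

I − A =
  [   1.00    -0.05    -0.15]
  [  -0.05     0.65    -0.30]
  [  -0.30    -0.35     0.75]
Cofactors of I−A, C_ij = (−1)^(i+j)·(minor ij) (rows/columns in the sector order above):
  C_11 = (0.65)(0.75) − (-0.30)(-0.35) = 0.3825
  C_12 = −[(-0.05)(0.75) − (-0.30)(-0.30)] = 0.1275
  C_13 = (-0.05)(-0.35) − (0.65)(-0.30) = 0.2125
  C_21 = −[(-0.05)(0.75) − (-0.15)(-0.35)] = 0.0900
  C_22 = (1.00)(0.75) − (-0.15)(-0.30) = 0.7050
  C_23 = −[(1.00)(-0.35) − (-0.05)(-0.30)] = 0.3650
  C_31 = (-0.05)(-0.30) − (-0.15)(0.65) = 0.1125
  C_32 = −[(1.00)(-0.30) − (-0.15)(-0.05)] = 0.3075
  C_33 = (1.00)(0.65) − (-0.05)(-0.05) = 0.6475
det(I−A) = Σ_j (I−A)_1j·C_1j = (1.00)(0.3825) + (-0.05)(0.1275) + (-0.15)(0.2125) = 0.34425
adj(I−A) = Cᵀ =
  [ 0.3825   0.0900   0.1125]
  [ 0.1275   0.7050   0.3075]
  [ 0.2125   0.3650   0.6475]
(I − A)⁻¹ = adj(I−A) / det(I−A) ≈
  [   1.1111     0.2614     0.3268]
  [   0.3704     2.0479     0.8932]
  [   0.6173     1.0603     1.8809]
First solve x = (I − A)⁻¹ d = adj(I−A)·d / det(I−A); in particular x_2 = (0.1275·75 + 0.7050·70 + 0.3075·115) / 0.34425 = 94.275 / 0.34425 ≈ 273.85621.
Intermediate flow from 3 to 2: z_32 = a_32 · x_2 = 0.35 × 94.275 / 0.34425 = 32.99625 / 0.34425 ≈ 95.850.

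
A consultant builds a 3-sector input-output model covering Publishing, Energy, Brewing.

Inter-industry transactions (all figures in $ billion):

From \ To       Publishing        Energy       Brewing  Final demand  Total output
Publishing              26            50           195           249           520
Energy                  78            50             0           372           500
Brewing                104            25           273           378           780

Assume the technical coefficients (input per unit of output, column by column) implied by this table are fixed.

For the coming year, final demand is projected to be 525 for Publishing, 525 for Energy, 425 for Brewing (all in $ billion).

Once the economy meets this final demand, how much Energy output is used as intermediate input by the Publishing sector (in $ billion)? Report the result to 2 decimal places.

Technical coefficients a_ij = z_ij / X_j:
  a_PP = 26/520 = 0.05, a_EP = 78/520 = 0.15, a_BP = 104/520 = 0.20
  a_PE = 50/500 = 0.10, a_EE = 50/500 = 0.10, a_BE = 25/500 = 0.05
  a_PB = 195/780 = 0.25, a_EB = 0/780 = 0.00, a_BB = 273/780 = 0.35
I − A =
  [   0.95    -0.10    -0.25]
  [  -0.15     0.90     0.00]
  [  -0.20    -0.05     0.65]
Cofactors of I−A, C_ij = (−1)^(i+j)·(minor ij) (rows/columns in the sector order above):
  C_11 = (0.90)(0.65) − (0.00)(-0.05) = 0.5850
  C_12 = −[(-0.15)(0.65) − (0.00)(-0.20)] = 0.0975
  C_13 = (-0.15)(-0.05) − (0.90)(-0.20) = 0.1875
  C_21 = −[(-0.10)(0.65) − (-0.25)(-0.05)] = 0.0775
  C_22 = (0.95)(0.65) − (-0.25)(-0.20) = 0.5675
  C_23 = −[(0.95)(-0.05) − (-0.10)(-0.20)] = 0.0675
  C_31 = (-0.10)(0.00) − (-0.25)(0.90) = 0.2250
  C_32 = −[(0.95)(0.00) − (-0.25)(-0.15)] = 0.0375
  C_33 = (0.95)(0.90) − (-0.10)(-0.15) = 0.8400
det(I−A) = Σ_j (I−A)_1j·C_1j = (0.95)(0.5850) + (-0.10)(0.0975) + (-0.25)(0.1875) = 0.499125
adj(I−A) = Cᵀ =
  [ 0.5850   0.0775   0.2250]
  [ 0.0975   0.5675   0.0375]
  [ 0.1875   0.0675   0.8400]
(I − A)⁻¹ = adj(I−A) / det(I−A) ≈
  [   1.1721     0.1553     0.4508]
  [   0.1953     1.1370     0.0751]
  [   0.3757     0.1352     1.6829]
First solve x = (I − A)⁻¹ d = adj(I−A)·d / det(I−A); in particular x_P = (0.5850·525 + 0.0775·525 + 0.2250·425) / 0.499125 = 443.4375 / 0.499125 ≈ 888.4298.
Intermediate flow from E to P: z_EP = a_EP · x_P = 0.15 × 443.4375 / 0.499125 = 66.515625 / 0.499125 ≈ 133.26.

z_EP = 133.26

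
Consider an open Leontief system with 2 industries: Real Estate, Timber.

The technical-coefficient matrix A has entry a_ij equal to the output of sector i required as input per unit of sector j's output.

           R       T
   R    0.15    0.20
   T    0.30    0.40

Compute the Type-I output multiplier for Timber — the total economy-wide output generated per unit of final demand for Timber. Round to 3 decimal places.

m_T = 2.333

I − A =
  [   0.85    -0.20]
  [  -0.30     0.60]
det(I−A) = (0.85)(0.60) − (-0.20)(-0.30) = 0.4500
adj(I−A) = [[0.60, 0.20], [0.30, 0.85]]
(I − A)⁻¹ = adj(I−A) / det(I−A) ≈
  [   1.3333     0.4444]
  [   0.6667     1.8889]
The output multiplier for sector j is the column-j sum of the Leontief inverse (I − A)⁻¹ = adj(I−A) / det(I−A).
Column T of adj(I−A): (0.20, 0.85); det(I−A) = 0.4500.
m_T = (0.20 + 0.85) / 0.4500 = 1.05 / 0.4500 ≈ 2.333.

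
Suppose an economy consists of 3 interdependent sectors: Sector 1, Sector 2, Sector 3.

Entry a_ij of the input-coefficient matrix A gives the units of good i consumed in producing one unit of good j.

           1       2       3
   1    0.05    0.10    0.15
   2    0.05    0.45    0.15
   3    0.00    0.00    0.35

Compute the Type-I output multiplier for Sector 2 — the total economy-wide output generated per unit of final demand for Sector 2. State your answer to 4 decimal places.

I − A =
  [   0.95    -0.10    -0.15]
  [  -0.05     0.55    -0.15]
  [   0.00     0.00     0.65]
Cofactors of I−A, C_ij = (−1)^(i+j)·(minor ij) (rows/columns in the sector order above):
  C_11 = (0.55)(0.65) − (-0.15)(0.00) = 0.3575
  C_12 = −[(-0.05)(0.65) − (-0.15)(0.00)] = 0.0325
  C_13 = (-0.05)(0.00) − (0.55)(0.00) = 0.0000
  C_21 = −[(-0.10)(0.65) − (-0.15)(0.00)] = 0.0650
  C_22 = (0.95)(0.65) − (-0.15)(0.00) = 0.6175
  C_23 = −[(0.95)(0.00) − (-0.10)(0.00)] = 0.0000
  C_31 = (-0.10)(-0.15) − (-0.15)(0.55) = 0.0975
  C_32 = −[(0.95)(-0.15) − (-0.15)(-0.05)] = 0.1500
  C_33 = (0.95)(0.55) − (-0.10)(-0.05) = 0.5175
det(I−A) = Σ_j (I−A)_1j·C_1j = (0.95)(0.3575) + (-0.10)(0.0325) + (-0.15)(0.0000) = 0.336375
adj(I−A) = Cᵀ =
  [ 0.3575   0.0650   0.0975]
  [ 0.0325   0.6175   0.1500]
  [ 0.0000   0.0000   0.5175]
(I − A)⁻¹ = adj(I−A) / det(I−A) ≈
  [   1.06280     0.19324     0.28986]
  [   0.09662     1.83575     0.44593]
  [   0.00000     0.00000     1.53846]
The output multiplier for sector j is the column-j sum of the Leontief inverse (I − A)⁻¹ = adj(I−A) / det(I−A).
Column 2 of adj(I−A): (0.0650, 0.6175, 0.0000); det(I−A) = 0.336375.
m_2 = (0.0650 + 0.6175 + 0.0000) / 0.336375 = 0.6825 / 0.336375 ≈ 2.0290.

m_2 = 2.0290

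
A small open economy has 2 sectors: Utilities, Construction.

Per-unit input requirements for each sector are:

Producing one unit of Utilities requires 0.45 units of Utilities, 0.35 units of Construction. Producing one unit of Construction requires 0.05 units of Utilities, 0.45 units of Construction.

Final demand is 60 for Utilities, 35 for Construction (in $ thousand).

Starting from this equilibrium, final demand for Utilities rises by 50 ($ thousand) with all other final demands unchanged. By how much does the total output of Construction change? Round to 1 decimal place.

Δx_C = 61.4

I − A =
  [   0.55    -0.05]
  [  -0.35     0.55]
det(I−A) = (0.55)(0.55) − (-0.05)(-0.35) = 0.2850
adj(I−A) = [[0.55, 0.05], [0.35, 0.55]]
(I − A)⁻¹ = adj(I−A) / det(I−A) ≈
  [   1.9298     0.1754]
  [   1.2281     1.9298]
Δx = (I − A)⁻¹ Δd with Δd having +50 in the Utilities component and 0 elsewhere.
So Δx_C = L_CU · (+50), where L_CU = adj(I−A)_CU / det(I−A) = 0.35 / 0.2850.
Δx_C = 0.35 × (+50) / 0.2850 = 17.50 / 0.2850 ≈ 61.4.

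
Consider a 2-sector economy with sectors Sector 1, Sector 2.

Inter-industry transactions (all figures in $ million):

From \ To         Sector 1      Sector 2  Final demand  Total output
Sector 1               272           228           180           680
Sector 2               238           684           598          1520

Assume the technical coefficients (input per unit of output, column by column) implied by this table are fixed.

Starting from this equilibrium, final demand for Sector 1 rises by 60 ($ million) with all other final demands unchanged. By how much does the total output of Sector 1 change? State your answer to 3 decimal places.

Technical coefficients a_ij = z_ij / X_j:
  a_11 = 272/680 = 0.40, a_21 = 238/680 = 0.35
  a_12 = 228/1520 = 0.15, a_22 = 684/1520 = 0.45
I − A =
  [   0.60    -0.15]
  [  -0.35     0.55]
det(I−A) = (0.60)(0.55) − (-0.15)(-0.35) = 0.2775
adj(I−A) = [[0.55, 0.15], [0.35, 0.60]]
(I − A)⁻¹ = adj(I−A) / det(I−A) ≈
  [   1.9820     0.5405]
  [   1.2613     2.1622]
Δx = (I − A)⁻¹ Δd with Δd having +60 in the Sector 1 component and 0 elsewhere.
So Δx_1 = L_11 · (+60), where L_11 = adj(I−A)_11 / det(I−A) = 0.55 / 0.2775.
Δx_1 = 0.55 × (+60) / 0.2775 = 33.00 / 0.2775 ≈ 118.919.

Δx_1 = 118.919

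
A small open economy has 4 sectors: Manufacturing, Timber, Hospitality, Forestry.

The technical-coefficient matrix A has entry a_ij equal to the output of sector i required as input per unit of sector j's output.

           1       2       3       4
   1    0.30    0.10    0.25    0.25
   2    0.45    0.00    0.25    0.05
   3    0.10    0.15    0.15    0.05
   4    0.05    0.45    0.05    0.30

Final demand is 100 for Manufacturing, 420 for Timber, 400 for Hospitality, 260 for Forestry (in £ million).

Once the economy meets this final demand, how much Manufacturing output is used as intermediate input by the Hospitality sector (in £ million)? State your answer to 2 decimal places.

z_13 = 221.09

I − A =
  [   0.70    -0.10    -0.25    -0.25]
  [  -0.45     1.00    -0.25    -0.05]
  [  -0.10    -0.15     0.85    -0.05]
  [  -0.05    -0.45    -0.05     0.70]
Compute the cofactors C_ij = (−1)^(i+j)·(3×3 minor ij) of I−A; the adjugate is their transpose:
adj(I−A) = Cᵀ =
  [ 0.541125   0.188625   0.227750   0.223000]
  [ 0.287125   0.384750   0.206125   0.144750]
  [ 0.128000   0.105875   0.379375   0.080375]
  [ 0.232375   0.268375   0.175875   0.486125]
det(I−A) = Σ_j (I−A)_1j·C_1j = (0.70)(0.541125) + (-0.10)(0.287125) + (-0.25)(0.128000) + (-0.25)(0.232375) = 0.25998125
(I − A)⁻¹ = adj(I−A) / det(I−A) ≈
  [   2.0814     0.7255     0.8760     0.8578]
  [   1.1044     1.4799     0.7928     0.5568]
  [   0.4923     0.4072     1.4592     0.3092]
  [   0.8938     1.0323     0.6765     1.8698]
First solve x = (I − A)⁻¹ d = adj(I−A)·d / det(I−A); in particular x_3 = (0.128000·100 + 0.105875·420 + 0.379375·400 + 0.080375·260) / 0.25998125 = 229.915 / 0.25998125 ≈ 884.3522.
Intermediate flow from 1 to 3: z_13 = a_13 · x_3 = 0.25 × 229.915 / 0.25998125 = 57.47875 / 0.25998125 ≈ 221.09.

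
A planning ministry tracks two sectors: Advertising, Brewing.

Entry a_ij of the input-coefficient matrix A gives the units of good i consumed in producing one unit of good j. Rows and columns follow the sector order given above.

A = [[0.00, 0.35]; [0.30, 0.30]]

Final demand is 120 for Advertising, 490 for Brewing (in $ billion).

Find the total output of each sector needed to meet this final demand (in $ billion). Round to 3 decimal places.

x_A = 429.412, x_B = 884.034

I − A =
  [   1.00    -0.35]
  [  -0.30     0.70]
det(I−A) = (1.00)(0.70) − (-0.35)(-0.30) = 0.5950
adj(I−A) = [[0.70, 0.35], [0.30, 1.00]]
(I − A)⁻¹ = adj(I−A) / det(I−A) ≈
  [   1.1765     0.5882]
  [   0.5042     1.6807]
x = (I − A)⁻¹ d = adj(I−A)·d / det(I−A), with det(I−A) = 0.5950:
  x_A = (0.70·120 + 0.35·490) / 0.5950 = 255.50 / 0.5950 ≈ 429.412
  x_B = (0.30·120 + 1.00·490) / 0.5950 = 526.00 / 0.5950 ≈ 884.034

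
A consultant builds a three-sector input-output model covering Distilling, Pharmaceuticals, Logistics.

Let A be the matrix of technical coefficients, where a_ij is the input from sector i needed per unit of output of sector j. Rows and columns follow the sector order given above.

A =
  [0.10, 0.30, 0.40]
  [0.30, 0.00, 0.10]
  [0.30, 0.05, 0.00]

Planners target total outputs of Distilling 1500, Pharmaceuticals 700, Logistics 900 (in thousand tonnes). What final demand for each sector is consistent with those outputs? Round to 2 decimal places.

I − A =
  [   0.90    -0.30    -0.40]
  [  -0.30     1.00    -0.10]
  [  -0.30    -0.05     1.00]
d = (I − A) x:
  d_1 = (+0.90)·1500 + (-0.30)·700 + (-0.40)·900 = 780.00
  d_2 = (-0.30)·1500 + (+1.00)·700 + (-0.10)·900 = 160.00
  d_3 = (-0.30)·1500 + (-0.05)·700 + (+1.00)·900 = 415.00

d_1 = 780.00, d_2 = 160.00, d_3 = 415.00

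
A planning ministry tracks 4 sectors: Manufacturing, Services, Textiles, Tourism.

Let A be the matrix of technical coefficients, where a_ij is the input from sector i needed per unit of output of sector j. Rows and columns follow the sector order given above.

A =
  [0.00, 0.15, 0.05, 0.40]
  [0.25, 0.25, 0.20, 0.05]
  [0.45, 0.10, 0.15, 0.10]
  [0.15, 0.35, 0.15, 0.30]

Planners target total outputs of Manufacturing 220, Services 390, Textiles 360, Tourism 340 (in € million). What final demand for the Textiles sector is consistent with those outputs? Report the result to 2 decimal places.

d_3 = 134.00

I − A =
  [   1.00    -0.15    -0.05    -0.40]
  [  -0.25     0.75    -0.20    -0.05]
  [  -0.45    -0.10     0.85    -0.10]
  [  -0.15    -0.35    -0.15     0.70]
d = (I − A) x:
  d_1 = (+1.00)·220 + (-0.15)·390 + (-0.05)·360 + (-0.40)·340 = 7.50
  d_2 = (-0.25)·220 + (+0.75)·390 + (-0.20)·360 + (-0.05)·340 = 148.50
  d_3 = (-0.45)·220 + (-0.10)·390 + (+0.85)·360 + (-0.10)·340 = 134.00
  d_4 = (-0.15)·220 + (-0.35)·390 + (-0.15)·360 + (+0.70)·340 = 14.50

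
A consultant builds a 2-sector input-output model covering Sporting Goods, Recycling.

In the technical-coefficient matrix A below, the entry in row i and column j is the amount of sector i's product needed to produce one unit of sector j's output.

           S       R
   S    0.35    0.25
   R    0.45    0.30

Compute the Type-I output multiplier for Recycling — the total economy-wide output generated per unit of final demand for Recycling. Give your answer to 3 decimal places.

m_R = 2.628

I − A =
  [   0.65    -0.25]
  [  -0.45     0.70]
det(I−A) = (0.65)(0.70) − (-0.25)(-0.45) = 0.3425
adj(I−A) = [[0.70, 0.25], [0.45, 0.65]]
(I − A)⁻¹ = adj(I−A) / det(I−A) ≈
  [   2.0438     0.7299]
  [   1.3139     1.8978]
The output multiplier for sector j is the column-j sum of the Leontief inverse (I − A)⁻¹ = adj(I−A) / det(I−A).
Column R of adj(I−A): (0.25, 0.65); det(I−A) = 0.3425.
m_R = (0.25 + 0.65) / 0.3425 = 0.90 / 0.3425 ≈ 2.628.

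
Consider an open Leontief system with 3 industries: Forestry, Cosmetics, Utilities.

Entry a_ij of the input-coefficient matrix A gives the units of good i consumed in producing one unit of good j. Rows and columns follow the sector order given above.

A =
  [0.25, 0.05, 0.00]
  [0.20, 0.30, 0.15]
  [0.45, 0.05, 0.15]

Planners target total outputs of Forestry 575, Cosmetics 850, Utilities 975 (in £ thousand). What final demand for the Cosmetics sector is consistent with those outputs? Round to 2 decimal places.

d_C = 333.75

I − A =
  [   0.75    -0.05     0.00]
  [  -0.20     0.70    -0.15]
  [  -0.45    -0.05     0.85]
d = (I − A) x:
  d_F = (+0.75)·575 + (-0.05)·850 + (+0.00)·975 = 388.75
  d_C = (-0.20)·575 + (+0.70)·850 + (-0.15)·975 = 333.75
  d_U = (-0.45)·575 + (-0.05)·850 + (+0.85)·975 = 527.50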